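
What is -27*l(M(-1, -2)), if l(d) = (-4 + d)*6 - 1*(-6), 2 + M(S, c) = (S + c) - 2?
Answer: 1620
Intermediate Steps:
M(S, c) = -4 + S + c (M(S, c) = -2 + ((S + c) - 2) = -2 + (-2 + S + c) = -4 + S + c)
l(d) = -18 + 6*d (l(d) = (-24 + 6*d) + 6 = -18 + 6*d)
-27*l(M(-1, -2)) = -27*(-18 + 6*(-4 - 1 - 2)) = -27*(-18 + 6*(-7)) = -27*(-18 - 42) = -27*(-60) = 1620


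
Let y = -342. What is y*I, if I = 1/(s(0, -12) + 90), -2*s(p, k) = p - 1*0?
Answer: -19/5 ≈ -3.8000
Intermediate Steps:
s(p, k) = -p/2 (s(p, k) = -(p - 1*0)/2 = -(p + 0)/2 = -p/2)
I = 1/90 (I = 1/(-1/2*0 + 90) = 1/(0 + 90) = 1/90 ≈ 0.011111)
y*I = -342*1/90 = -19/5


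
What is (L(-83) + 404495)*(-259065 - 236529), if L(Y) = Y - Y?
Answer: -200465295030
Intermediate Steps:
L(Y) = 0
(L(-83) + 404495)*(-259065 - 236529) = (0 + 404495)*(-259065 - 236529) = 404495*(-495594) = -200465295030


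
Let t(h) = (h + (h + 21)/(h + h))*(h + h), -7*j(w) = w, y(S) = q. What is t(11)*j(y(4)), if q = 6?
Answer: -1644/7 ≈ -234.86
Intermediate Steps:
y(S) = 6
j(w) = -w/7
t(h) = 2*h*(h + (21 + h)/(2*h)) (t(h) = (h + (21 + h)/((2*h)))*(2*h) = (h + (21 + h)*(1/(2*h)))*(2*h) = (h + (21 + h)/(2*h))*(2*h) = 2*h*(h + (21 + h)/(2*h)))
t(11)*j(y(4)) = (21 + 11 + 2*11²)*(-⅐*6) = (21 + 11 + 2*121)*(-6/7) = (21 + 11 + 242)*(-6/7) = 274*(-6/7) = -1644/7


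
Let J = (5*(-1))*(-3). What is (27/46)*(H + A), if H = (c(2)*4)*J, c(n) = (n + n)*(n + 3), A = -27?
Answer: 1377/2 ≈ 688.50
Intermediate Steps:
c(n) = 2*n*(3 + n) (c(n) = (2*n)*(3 + n) = 2*n*(3 + n))
J = 15 (J = -5*(-3) = 15)
H = 1200 (H = ((2*2*(3 + 2))*4)*15 = ((2*2*5)*4)*15 = (20*4)*15 = 80*15 = 1200)
(27/46)*(H + A) = (27/46)*(1200 - 27) = (27*(1/46))*1173 = (27/46)*1173 = 1377/2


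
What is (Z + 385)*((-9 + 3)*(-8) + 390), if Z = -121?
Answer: 115632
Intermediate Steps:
(Z + 385)*((-9 + 3)*(-8) + 390) = (-121 + 385)*((-9 + 3)*(-8) + 390) = 264*(-6*(-8) + 390) = 264*(48 + 390) = 264*438 = 115632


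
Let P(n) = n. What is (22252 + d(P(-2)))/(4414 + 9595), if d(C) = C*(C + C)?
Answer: 22260/14009 ≈ 1.5890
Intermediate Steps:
d(C) = 2*C² (d(C) = C*(2*C) = 2*C²)
(22252 + d(P(-2)))/(4414 + 9595) = (22252 + 2*(-2)²)/(4414 + 9595) = (22252 + 2*4)/14009 = (22252 + 8)*(1/14009) = 22260*(1/14009) = 22260/14009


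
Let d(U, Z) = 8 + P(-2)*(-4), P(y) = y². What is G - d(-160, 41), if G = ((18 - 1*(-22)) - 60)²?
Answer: 408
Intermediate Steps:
d(U, Z) = -8 (d(U, Z) = 8 + (-2)²*(-4) = 8 + 4*(-4) = 8 - 16 = -8)
G = 400 (G = ((18 + 22) - 60)² = (40 - 60)² = (-20)² = 400)
G - d(-160, 41) = 400 - 1*(-8) = 400 + 8 = 408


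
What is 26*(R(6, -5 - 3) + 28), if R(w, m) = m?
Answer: 520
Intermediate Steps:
26*(R(6, -5 - 3) + 28) = 26*((-5 - 3) + 28) = 26*(-8 + 28) = 26*20 = 520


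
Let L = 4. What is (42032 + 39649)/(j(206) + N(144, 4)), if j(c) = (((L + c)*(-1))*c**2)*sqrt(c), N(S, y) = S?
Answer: -81681/113608859281256 - 10109793505*sqrt(206)/227217718562512 ≈ -0.00063861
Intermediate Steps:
j(c) = c**(5/2)*(-4 - c) (j(c) = (((4 + c)*(-1))*c**2)*sqrt(c) = ((-4 - c)*c**2)*sqrt(c) = (c**2*(-4 - c))*sqrt(c) = c**(5/2)*(-4 - c))
(42032 + 39649)/(j(206) + N(144, 4)) = (42032 + 39649)/(206**(5/2)*(-4 - 1*206) + 144) = 81681/((42436*sqrt(206))*(-4 - 206) + 144) = 81681/((42436*sqrt(206))*(-210) + 144) = 81681/(-8911560*sqrt(206) + 144) = 81681/(144 - 8911560*sqrt(206))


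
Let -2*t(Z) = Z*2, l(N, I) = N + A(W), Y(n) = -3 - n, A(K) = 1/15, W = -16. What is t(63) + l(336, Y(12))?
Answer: 4096/15 ≈ 273.07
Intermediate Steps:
A(K) = 1/15
l(N, I) = 1/15 + N (l(N, I) = N + 1/15 = 1/15 + N)
t(Z) = -Z (t(Z) = -Z*2/2 = -Z)
t(63) + l(336, Y(12)) = -1*63 + (1/15 + 336) = -63 + 5041/15 = 4096/15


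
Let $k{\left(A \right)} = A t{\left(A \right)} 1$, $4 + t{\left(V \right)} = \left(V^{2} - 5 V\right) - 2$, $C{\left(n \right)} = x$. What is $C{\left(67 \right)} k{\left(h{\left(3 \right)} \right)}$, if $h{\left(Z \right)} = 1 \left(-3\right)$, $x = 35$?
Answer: $-1890$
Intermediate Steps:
$C{\left(n \right)} = 35$
$t{\left(V \right)} = -6 + V^{2} - 5 V$ ($t{\left(V \right)} = -4 - \left(2 - V^{2} + 5 V\right) = -6 + V^{2} - 5 V$)
$h{\left(Z \right)} = -3$
$k{\left(A \right)} = A \left(-6 + A^{2} - 5 A\right)$ ($k{\left(A \right)} = A \left(-6 + A^{2} - 5 A\right) 1 = A \left(-6 + A^{2} - 5 A\right)$)
$C{\left(67 \right)} k{\left(h{\left(3 \right)} \right)} = 35 \left(- 3 \left(-6 + \left(-3\right)^{2} - -15\right)\right) = 35 \left(- 3 \left(-6 + 9 + 15\right)\right) = 35 \left(\left(-3\right) 18\right) = 35 \left(-54\right) = -1890$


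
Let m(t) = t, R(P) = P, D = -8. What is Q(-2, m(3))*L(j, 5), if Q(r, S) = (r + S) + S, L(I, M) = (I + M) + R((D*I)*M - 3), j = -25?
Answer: 3908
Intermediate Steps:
L(I, M) = -3 + I + M - 8*I*M (L(I, M) = (I + M) + ((-8*I)*M - 3) = (I + M) + (-8*I*M - 3) = (I + M) + (-3 - 8*I*M) = -3 + I + M - 8*I*M)
Q(r, S) = r + 2*S (Q(r, S) = (S + r) + S = r + 2*S)
Q(-2, m(3))*L(j, 5) = (-2 + 2*3)*(-3 - 25 + 5 - 8*(-25)*5) = (-2 + 6)*(-3 - 25 + 5 + 1000) = 4*977 = 3908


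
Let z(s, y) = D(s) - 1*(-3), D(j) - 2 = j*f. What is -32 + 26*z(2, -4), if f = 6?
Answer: 410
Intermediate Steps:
D(j) = 2 + 6*j (D(j) = 2 + j*6 = 2 + 6*j)
z(s, y) = 5 + 6*s (z(s, y) = (2 + 6*s) - 1*(-3) = (2 + 6*s) + 3 = 5 + 6*s)
-32 + 26*z(2, -4) = -32 + 26*(5 + 6*2) = -32 + 26*(5 + 12) = -32 + 26*17 = -32 + 442 = 410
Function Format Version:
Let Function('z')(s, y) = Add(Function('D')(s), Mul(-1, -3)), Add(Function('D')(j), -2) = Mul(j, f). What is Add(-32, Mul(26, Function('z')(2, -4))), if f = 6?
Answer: 410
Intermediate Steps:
Function('D')(j) = Add(2, Mul(6, j)) (Function('D')(j) = Add(2, Mul(j, 6)) = Add(2, Mul(6, j)))
Function('z')(s, y) = Add(5, Mul(6, s)) (Function('z')(s, y) = Add(Add(2, Mul(6, s)), Mul(-1, -3)) = Add(Add(2, Mul(6, s)), 3) = Add(5, Mul(6, s)))
Add(-32, Mul(26, Function('z')(2, -4))) = Add(-32, Mul(26, Add(5, Mul(6, 2)))) = Add(-32, Mul(26, Add(5, 12))) = Add(-32, Mul(26, 17)) = Add(-32, 442) = 410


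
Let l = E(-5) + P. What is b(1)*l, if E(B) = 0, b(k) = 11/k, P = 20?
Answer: 220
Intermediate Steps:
l = 20 (l = 0 + 20 = 20)
b(1)*l = (11/1)*20 = (11*1)*20 = 11*20 = 220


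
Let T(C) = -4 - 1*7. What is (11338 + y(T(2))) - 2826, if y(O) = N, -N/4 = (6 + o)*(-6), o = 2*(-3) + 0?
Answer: 8512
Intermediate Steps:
o = -6 (o = -6 + 0 = -6)
T(C) = -11 (T(C) = -4 - 7 = -11)
N = 0 (N = -4*(6 - 6)*(-6) = -0*(-6) = -4*0 = 0)
y(O) = 0
(11338 + y(T(2))) - 2826 = (11338 + 0) - 2826 = 11338 - 2826 = 8512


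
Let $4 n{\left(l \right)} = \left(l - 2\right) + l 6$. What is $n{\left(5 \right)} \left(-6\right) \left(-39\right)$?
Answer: $\frac{3861}{2} \approx 1930.5$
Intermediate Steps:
$n{\left(l \right)} = - \frac{1}{2} + \frac{7 l}{4}$ ($n{\left(l \right)} = \frac{\left(l - 2\right) + l 6}{4} = \frac{\left(l - 2\right) + 6 l}{4} = \frac{\left(-2 + l\right) + 6 l}{4} = \frac{-2 + 7 l}{4} = - \frac{1}{2} + \frac{7 l}{4}$)
$n{\left(5 \right)} \left(-6\right) \left(-39\right) = \left(- \frac{1}{2} + \frac{7}{4} \cdot 5\right) \left(-6\right) \left(-39\right) = \left(- \frac{1}{2} + \frac{35}{4}\right) \left(-6\right) \left(-39\right) = \frac{33}{4} \left(-6\right) \left(-39\right) = \left(- \frac{99}{2}\right) \left(-39\right) = \frac{3861}{2}$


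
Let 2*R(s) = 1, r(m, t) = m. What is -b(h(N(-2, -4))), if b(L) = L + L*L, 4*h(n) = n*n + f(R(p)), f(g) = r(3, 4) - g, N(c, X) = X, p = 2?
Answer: -1665/64 ≈ -26.016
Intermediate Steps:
R(s) = ½ (R(s) = (½)*1 = ½)
f(g) = 3 - g
h(n) = 5/8 + n²/4 (h(n) = (n*n + (3 - 1*½))/4 = (n² + (3 - ½))/4 = (n² + 5/2)/4 = (5/2 + n²)/4 = 5/8 + n²/4)
b(L) = L + L²
-b(h(N(-2, -4))) = -(5/8 + (¼)*(-4)²)*(1 + (5/8 + (¼)*(-4)²)) = -(5/8 + (¼)*16)*(1 + (5/8 + (¼)*16)) = -(5/8 + 4)*(1 + (5/8 + 4)) = -37*(1 + 37/8)/8 = -37*45/(8*8) = -1*1665/64 = -1665/64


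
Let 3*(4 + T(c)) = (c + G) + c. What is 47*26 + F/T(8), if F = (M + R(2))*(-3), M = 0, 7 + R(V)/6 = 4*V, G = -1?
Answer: 1204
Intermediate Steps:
R(V) = -42 + 24*V (R(V) = -42 + 6*(4*V) = -42 + 24*V)
F = -18 (F = (0 + (-42 + 24*2))*(-3) = (0 + (-42 + 48))*(-3) = (0 + 6)*(-3) = 6*(-3) = -18)
T(c) = -13/3 + 2*c/3 (T(c) = -4 + ((c - 1) + c)/3 = -4 + ((-1 + c) + c)/3 = -4 + (-1 + 2*c)/3 = -4 + (-⅓ + 2*c/3) = -13/3 + 2*c/3)
47*26 + F/T(8) = 47*26 - 18/(-13/3 + (⅔)*8) = 1222 - 18/(-13/3 + 16/3) = 1222 - 18/1 = 1222 - 18*1 = 1222 - 18 = 1204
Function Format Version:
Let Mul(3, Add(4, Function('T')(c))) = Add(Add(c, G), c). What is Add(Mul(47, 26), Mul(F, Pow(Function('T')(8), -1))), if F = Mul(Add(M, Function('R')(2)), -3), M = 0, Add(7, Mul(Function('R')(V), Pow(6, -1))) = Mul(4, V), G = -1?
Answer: 1204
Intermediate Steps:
Function('R')(V) = Add(-42, Mul(24, V)) (Function('R')(V) = Add(-42, Mul(6, Mul(4, V))) = Add(-42, Mul(24, V)))
F = -18 (F = Mul(Add(0, Add(-42, Mul(24, 2))), -3) = Mul(Add(0, Add(-42, 48)), -3) = Mul(Add(0, 6), -3) = Mul(6, -3) = -18)
Function('T')(c) = Add(Rational(-13, 3), Mul(Rational(2, 3), c)) (Function('T')(c) = Add(-4, Mul(Rational(1, 3), Add(Add(c, -1), c))) = Add(-4, Mul(Rational(1, 3), Add(Add(-1, c), c))) = Add(-4, Mul(Rational(1, 3), Add(-1, Mul(2, c)))) = Add(-4, Add(Rational(-1, 3), Mul(Rational(2, 3), c))) = Add(Rational(-13, 3), Mul(Rational(2, 3), c)))
Add(Mul(47, 26), Mul(F, Pow(Function('T')(8), -1))) = Add(Mul(47, 26), Mul(-18, Pow(Add(Rational(-13, 3), Mul(Rational(2, 3), 8)), -1))) = Add(1222, Mul(-18, Pow(Add(Rational(-13, 3), Rational(16, 3)), -1))) = Add(1222, Mul(-18, Pow(1, -1))) = Add(1222, Mul(-18, 1)) = Add(1222, -18) = 1204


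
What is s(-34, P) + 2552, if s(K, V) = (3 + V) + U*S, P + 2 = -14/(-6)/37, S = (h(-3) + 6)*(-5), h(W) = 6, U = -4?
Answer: 310030/111 ≈ 2793.1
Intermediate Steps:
S = -60 (S = (6 + 6)*(-5) = 12*(-5) = -60)
P = -215/111 (P = -2 - 14/(-6)/37 = -2 - 14*(-⅙)*(1/37) = -2 + (7/3)*(1/37) = -2 + 7/111 = -215/111 ≈ -1.9369)
s(K, V) = 243 + V (s(K, V) = (3 + V) - 4*(-60) = (3 + V) + 240 = 243 + V)
s(-34, P) + 2552 = (243 - 215/111) + 2552 = 26758/111 + 2552 = 310030/111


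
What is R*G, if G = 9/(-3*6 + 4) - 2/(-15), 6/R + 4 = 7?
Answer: -107/105 ≈ -1.0190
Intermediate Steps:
R = 2 (R = 6/(-4 + 7) = 6/3 = 6*(⅓) = 2)
G = -107/210 (G = 9/(-18 + 4) - 2*(-1/15) = 9/(-14) + 2/15 = 9*(-1/14) + 2/15 = -9/14 + 2/15 = -107/210 ≈ -0.50952)
R*G = 2*(-107/210) = -107/105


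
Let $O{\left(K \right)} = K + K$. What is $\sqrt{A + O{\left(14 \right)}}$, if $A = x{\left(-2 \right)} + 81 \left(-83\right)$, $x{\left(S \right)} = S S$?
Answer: $i \sqrt{6691} \approx 81.799 i$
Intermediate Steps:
$x{\left(S \right)} = S^{2}$
$O{\left(K \right)} = 2 K$
$A = -6719$ ($A = \left(-2\right)^{2} + 81 \left(-83\right) = 4 - 6723 = -6719$)
$\sqrt{A + O{\left(14 \right)}} = \sqrt{-6719 + 2 \cdot 14} = \sqrt{-6719 + 28} = \sqrt{-6691} = i \sqrt{6691}$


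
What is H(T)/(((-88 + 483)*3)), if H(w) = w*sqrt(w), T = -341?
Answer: -341*I*sqrt(341)/1185 ≈ -5.3139*I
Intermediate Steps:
H(w) = w**(3/2)
H(T)/(((-88 + 483)*3)) = (-341)**(3/2)/(((-88 + 483)*3)) = (-341*I*sqrt(341))/((395*3)) = -341*I*sqrt(341)/1185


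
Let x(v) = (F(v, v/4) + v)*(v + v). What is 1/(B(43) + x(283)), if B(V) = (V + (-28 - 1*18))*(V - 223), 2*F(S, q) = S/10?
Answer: 10/1687269 ≈ 5.9267e-6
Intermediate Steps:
F(S, q) = S/20 (F(S, q) = (S/10)/2 = S/20)
x(v) = 21*v**2/10 (x(v) = (v/20 + v)*(v + v) = (21*v/20)*(2*v) = 21*v**2/10)
B(V) = (-223 + V)*(-46 + V) (B(V) = (V + (-28 - 18))*(-223 + V) = (V - 46)*(-223 + V) = (-46 + V)*(-223 + V) = (-223 + V)*(-46 + V))
1/(B(43) + x(283)) = 1/((10258 + 43**2 - 269*43) + (21/10)*283**2) = 1/((10258 + 1849 - 11567) + (21/10)*80089) = 1/(540 + 1681869/10) = 1/(1687269/10) = 10/1687269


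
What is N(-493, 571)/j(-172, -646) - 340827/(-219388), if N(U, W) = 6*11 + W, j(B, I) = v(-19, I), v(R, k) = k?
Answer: 40212043/70862324 ≈ 0.56747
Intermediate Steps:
j(B, I) = I
N(U, W) = 66 + W
N(-493, 571)/j(-172, -646) - 340827/(-219388) = (66 + 571)/(-646) - 340827/(-219388) = 637*(-1/646) - 340827*(-1/219388) = -637/646 + 340827/219388 = 40212043/70862324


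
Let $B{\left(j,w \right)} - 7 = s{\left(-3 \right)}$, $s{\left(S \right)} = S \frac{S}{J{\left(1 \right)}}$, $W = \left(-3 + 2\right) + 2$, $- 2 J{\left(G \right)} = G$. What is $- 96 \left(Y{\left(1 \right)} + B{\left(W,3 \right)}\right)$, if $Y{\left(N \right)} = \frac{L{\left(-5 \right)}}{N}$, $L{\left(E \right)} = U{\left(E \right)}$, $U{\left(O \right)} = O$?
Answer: $1536$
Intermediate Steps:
$J{\left(G \right)} = - \frac{G}{2}$
$W = 1$ ($W = -1 + 2 = 1$)
$L{\left(E \right)} = E$
$Y{\left(N \right)} = - \frac{5}{N}$
$s{\left(S \right)} = - 2 S^{2}$ ($s{\left(S \right)} = S \frac{S}{\left(- \frac{1}{2}\right) 1} = S \frac{S}{- \frac{1}{2}} = S S \left(-2\right) = S \left(- 2 S\right) = - 2 S^{2}$)
$B{\left(j,w \right)} = -11$ ($B{\left(j,w \right)} = 7 - 2 \left(-3\right)^{2} = 7 - 18 = -11$)
$- 96 \left(Y{\left(1 \right)} + B{\left(W,3 \right)}\right) = - 96 \left(- \frac{5}{1} - 11\right) = - 96 \left(\left(-5\right) 1 - 11\right) = - 96 \left(-5 - 11\right) = \left(-96\right) \left(-16\right) = 1536$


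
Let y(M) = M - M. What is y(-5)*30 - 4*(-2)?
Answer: 8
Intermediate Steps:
y(M) = 0
y(-5)*30 - 4*(-2) = 0*30 - 4*(-2) = 0 + 8 = 8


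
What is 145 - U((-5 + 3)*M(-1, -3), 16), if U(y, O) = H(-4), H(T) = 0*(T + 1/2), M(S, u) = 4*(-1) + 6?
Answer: 145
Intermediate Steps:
M(S, u) = 2 (M(S, u) = -4 + 6 = 2)
H(T) = 0 (H(T) = 0*(T + ½) = 0*(½ + T) = 0)
U(y, O) = 0
145 - U((-5 + 3)*M(-1, -3), 16) = 145 - 1*0 = 145 + 0 = 145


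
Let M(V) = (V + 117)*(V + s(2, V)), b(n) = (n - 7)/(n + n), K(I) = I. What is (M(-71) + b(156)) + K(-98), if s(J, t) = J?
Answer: -1020715/312 ≈ -3271.5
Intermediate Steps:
b(n) = (-7 + n)/(2*n) (b(n) = (-7 + n)/((2*n)) = (-7 + n)*(1/(2*n)) = (-7 + n)/(2*n))
M(V) = (2 + V)*(117 + V) (M(V) = (V + 117)*(V + 2) = (117 + V)*(2 + V) = (2 + V)*(117 + V))
(M(-71) + b(156)) + K(-98) = ((234 + (-71)² + 119*(-71)) + (½)*(-7 + 156)/156) - 98 = ((234 + 5041 - 8449) + (½)*(1/156)*149) - 98 = (-3174 + 149/312) - 98 = -990139/312 - 98 = -1020715/312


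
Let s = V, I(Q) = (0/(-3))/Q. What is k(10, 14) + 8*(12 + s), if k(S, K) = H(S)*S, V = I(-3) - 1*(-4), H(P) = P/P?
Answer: 138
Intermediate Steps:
I(Q) = 0 (I(Q) = (0*(-1/3))/Q = 0/Q = 0)
H(P) = 1
V = 4 (V = 0 - 1*(-4) = 0 + 4 = 4)
s = 4
k(S, K) = S (k(S, K) = 1*S = S)
k(10, 14) + 8*(12 + s) = 10 + 8*(12 + 4) = 10 + 8*16 = 10 + 128 = 138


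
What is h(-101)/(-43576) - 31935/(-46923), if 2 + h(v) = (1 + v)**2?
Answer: 153743901/340786108 ≈ 0.45114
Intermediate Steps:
h(v) = -2 + (1 + v)**2
h(-101)/(-43576) - 31935/(-46923) = (-2 + (1 - 101)**2)/(-43576) - 31935/(-46923) = (-2 + (-100)**2)*(-1/43576) - 31935*(-1/46923) = (-2 + 10000)*(-1/43576) + 10645/15641 = 9998*(-1/43576) + 10645/15641 = -4999/21788 + 10645/15641 = 153743901/340786108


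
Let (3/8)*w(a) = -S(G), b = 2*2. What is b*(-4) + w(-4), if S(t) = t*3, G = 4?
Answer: -48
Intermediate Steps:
S(t) = 3*t
b = 4
w(a) = -32 (w(a) = 8*(-3*4)/3 = 8*(-1*12)/3 = (8/3)*(-12) = -32)
b*(-4) + w(-4) = 4*(-4) - 32 = -16 - 32 = -48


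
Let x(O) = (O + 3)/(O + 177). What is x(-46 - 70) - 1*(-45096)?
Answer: 2750743/61 ≈ 45094.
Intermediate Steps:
x(O) = (3 + O)/(177 + O)
x(-46 - 70) - 1*(-45096) = (3 + (-46 - 70))/(177 + (-46 - 70)) - 1*(-45096) = (3 - 116)/(177 - 116) + 45096 = -113/61 + 45096 = 2750743/61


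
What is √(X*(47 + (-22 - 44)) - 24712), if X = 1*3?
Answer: I*√24769 ≈ 157.38*I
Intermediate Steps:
X = 3
√(X*(47 + (-22 - 44)) - 24712) = √(3*(47 + (-22 - 44)) - 24712) = √(3*(47 - 66) - 24712) = √(3*(-19) - 24712) = √(-57 - 24712) = √(-24769) = I*√24769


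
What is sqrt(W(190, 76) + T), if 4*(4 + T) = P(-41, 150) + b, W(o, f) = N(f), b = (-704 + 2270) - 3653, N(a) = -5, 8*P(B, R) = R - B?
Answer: I*sqrt(33586)/8 ≈ 22.908*I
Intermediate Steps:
P(B, R) = -B/8 + R/8 (P(B, R) = (R - B)/8 = -B/8 + R/8)
b = -2087 (b = 1566 - 3653 = -2087)
W(o, f) = -5
T = -16633/32 (T = -4 + ((-1/8*(-41) + (1/8)*150) - 2087)/4 = -4 + ((41/8 + 75/4) - 2087)/4 = -4 + (191/8 - 2087)/4 = -4 + (1/4)*(-16505/8) = -4 - 16505/32 = -16633/32 ≈ -519.78)
sqrt(W(190, 76) + T) = sqrt(-5 - 16633/32) = sqrt(-16793/32) = I*sqrt(33586)/8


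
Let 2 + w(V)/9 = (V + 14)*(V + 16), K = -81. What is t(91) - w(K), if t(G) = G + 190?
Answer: -38896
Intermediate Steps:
t(G) = 190 + G
w(V) = -18 + 9*(14 + V)*(16 + V) (w(V) = -18 + 9*((V + 14)*(V + 16)) = -18 + 9*((14 + V)*(16 + V)) = -18 + 9*(14 + V)*(16 + V))
t(91) - w(K) = (190 + 91) - (1998 + 9*(-81)**2 + 270*(-81)) = 281 - (1998 + 9*6561 - 21870) = 281 - (1998 + 59049 - 21870) = 281 - 1*39177 = 281 - 39177 = -38896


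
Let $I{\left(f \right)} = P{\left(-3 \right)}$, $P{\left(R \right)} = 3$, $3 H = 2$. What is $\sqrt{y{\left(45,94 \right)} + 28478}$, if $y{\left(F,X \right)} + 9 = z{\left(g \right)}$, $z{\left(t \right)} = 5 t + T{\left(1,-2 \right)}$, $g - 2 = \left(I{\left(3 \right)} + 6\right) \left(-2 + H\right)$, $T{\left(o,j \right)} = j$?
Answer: $\sqrt{28417} \approx 168.57$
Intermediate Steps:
$H = \frac{2}{3}$ ($H = \frac{1}{3} \cdot 2 = \frac{2}{3} \approx 0.66667$)
$I{\left(f \right)} = 3$
$g = -10$ ($g = 2 + \left(3 + 6\right) \left(-2 + \frac{2}{3}\right) = 2 + 9 \left(- \frac{4}{3}\right) = 2 - 12 = -10$)
$z{\left(t \right)} = -2 + 5 t$ ($z{\left(t \right)} = 5 t - 2 = -2 + 5 t$)
$y{\left(F,X \right)} = -61$ ($y{\left(F,X \right)} = -9 + \left(-2 + 5 \left(-10\right)\right) = -9 - 52 = -61$)
$\sqrt{y{\left(45,94 \right)} + 28478} = \sqrt{-61 + 28478} = \sqrt{28417}$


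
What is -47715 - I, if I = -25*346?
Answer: -39065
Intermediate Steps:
I = -8650
-47715 - I = -47715 - 1*(-8650) = -47715 + 8650 = -39065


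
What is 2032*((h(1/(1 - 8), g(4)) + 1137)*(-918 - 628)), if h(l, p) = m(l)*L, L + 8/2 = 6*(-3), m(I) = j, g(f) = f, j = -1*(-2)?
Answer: -3433628896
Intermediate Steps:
j = 2
m(I) = 2
L = -22 (L = -4 + 6*(-3) = -4 - 18 = -22)
h(l, p) = -44 (h(l, p) = 2*(-22) = -44)
2032*((h(1/(1 - 8), g(4)) + 1137)*(-918 - 628)) = 2032*((-44 + 1137)*(-918 - 628)) = 2032*(1093*(-1546)) = 2032*(-1689778) = -3433628896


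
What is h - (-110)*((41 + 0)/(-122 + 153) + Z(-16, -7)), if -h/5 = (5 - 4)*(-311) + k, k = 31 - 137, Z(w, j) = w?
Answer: 14585/31 ≈ 470.48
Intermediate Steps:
k = -106
h = 2085 (h = -5*((5 - 4)*(-311) - 106) = -5*(1*(-311) - 106) = -5*(-311 - 106) = -5*(-417) = 2085)
h - (-110)*((41 + 0)/(-122 + 153) + Z(-16, -7)) = 2085 - (-110)*((41 + 0)/(-122 + 153) - 16) = 2085 - (-110)*(41/31 - 16) = 2085 - (-110)*(-455)/31 = 2085 - 1*50050/31 = 2085 - 50050/31 = 14585/31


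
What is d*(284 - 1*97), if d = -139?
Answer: -25993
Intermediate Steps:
d*(284 - 1*97) = -139*(284 - 1*97) = -139*(284 - 97) = -139*187 = -25993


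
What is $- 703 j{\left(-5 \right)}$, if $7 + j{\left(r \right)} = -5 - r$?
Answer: $4921$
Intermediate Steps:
$j{\left(r \right)} = -12 - r$ ($j{\left(r \right)} = -7 - \left(5 + r\right) = -12 - r$)
$- 703 j{\left(-5 \right)} = - 703 \left(-12 - -5\right) = - 703 \left(-12 + 5\right) = \left(-703\right) \left(-7\right) = 4921$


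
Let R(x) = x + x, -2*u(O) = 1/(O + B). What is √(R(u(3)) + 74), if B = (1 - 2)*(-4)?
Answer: √3619/7 ≈ 8.5940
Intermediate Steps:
B = 4 (B = -1*(-4) = 4)
u(O) = -1/(2*(4 + O)) (u(O) = -1/(2*(O + 4)) = -1/(2*(4 + O)))
R(x) = 2*x
√(R(u(3)) + 74) = √(2*(-1/(8 + 2*3)) + 74) = √(2*(-1/(8 + 6)) + 74) = √(2*(-1/14) + 74) = √(-⅐ + 74) = √(517/7) = √3619/7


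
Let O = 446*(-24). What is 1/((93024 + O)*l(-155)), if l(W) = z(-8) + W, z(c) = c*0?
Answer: -1/12759600 ≈ -7.8372e-8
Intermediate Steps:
z(c) = 0
O = -10704
l(W) = W (l(W) = 0 + W = W)
1/((93024 + O)*l(-155)) = 1/((93024 - 10704)*(-155)) = -1/155/82320 = (1/82320)*(-1/155) = -1/12759600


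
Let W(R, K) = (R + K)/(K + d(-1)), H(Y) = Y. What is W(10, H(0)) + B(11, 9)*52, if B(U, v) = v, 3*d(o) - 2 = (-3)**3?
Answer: 2334/5 ≈ 466.80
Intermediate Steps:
d(o) = -25/3 (d(o) = 2/3 + (1/3)*(-3)**3 = 2/3 + (1/3)*(-27) = 2/3 - 9 = -25/3)
W(R, K) = (K + R)/(-25/3 + K) (W(R, K) = (R + K)/(K - 25/3) = (K + R)/(-25/3 + K))
W(10, H(0)) + B(11, 9)*52 = 3*(0 + 10)/(-25 + 3*0) + 9*52 = 3*10/(-25 + 0) + 468 = 3*10/(-25) + 468 = 3*(-1/25)*10 + 468 = -6/5 + 468 = 2334/5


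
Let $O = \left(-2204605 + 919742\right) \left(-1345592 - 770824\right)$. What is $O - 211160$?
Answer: $2719304399848$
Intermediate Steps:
$O = 2719304611008$ ($O = \left(-1284863\right) \left(-2116416\right) = 2719304611008$)
$O - 211160 = 2719304611008 - 211160 = 2719304399848$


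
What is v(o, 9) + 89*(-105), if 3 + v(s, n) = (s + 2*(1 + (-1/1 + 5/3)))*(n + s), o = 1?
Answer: -27914/3 ≈ -9304.7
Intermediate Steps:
v(s, n) = -3 + (10/3 + s)*(n + s) (v(s, n) = -3 + (s + 2*(1 + (-1/1 + 5/3)))*(n + s) = -3 + (s + 2*(1 + (-1*1 + 5*(1/3))))*(n + s) = -3 + (s + 2*(1 + (-1 + 5/3)))*(n + s) = -3 + (s + 2*(1 + 2/3))*(n + s) = -3 + (s + 2*(5/3))*(n + s) = -3 + (s + 10/3)*(n + s) = -3 + (10/3 + s)*(n + s))
v(o, 9) + 89*(-105) = (-3 + 1**2 + (10/3)*9 + (10/3)*1 + 9*1) + 89*(-105) = (-3 + 1 + 30 + 10/3 + 9) - 9345 = 121/3 - 9345 = -27914/3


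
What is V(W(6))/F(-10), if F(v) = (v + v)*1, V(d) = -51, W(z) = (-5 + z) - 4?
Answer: 51/20 ≈ 2.5500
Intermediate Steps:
W(z) = -9 + z
F(v) = 2*v (F(v) = (2*v)*1 = 2*v)
V(W(6))/F(-10) = -51/(2*(-10)) = -51/(-20) = -51*(-1/20) = 51/20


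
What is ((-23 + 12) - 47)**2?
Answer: 3364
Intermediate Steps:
((-23 + 12) - 47)**2 = (-11 - 47)**2 = (-58)**2 = 3364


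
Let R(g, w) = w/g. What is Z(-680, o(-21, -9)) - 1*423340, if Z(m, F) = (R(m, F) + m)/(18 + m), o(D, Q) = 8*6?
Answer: -11910641997/28135 ≈ -4.2334e+5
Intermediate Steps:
o(D, Q) = 48
Z(m, F) = (m + F/m)/(18 + m) (Z(m, F) = (F/m + m)/(18 + m) = (m + F/m)/(18 + m))
Z(-680, o(-21, -9)) - 1*423340 = (48 + (-680)²)/((-680)*(18 - 680)) - 1*423340 = -1/680*(48 + 462400)/(-662) - 423340 = -1/680*(-1/662)*462448 - 423340 = 28903/28135 - 423340 = -11910641997/28135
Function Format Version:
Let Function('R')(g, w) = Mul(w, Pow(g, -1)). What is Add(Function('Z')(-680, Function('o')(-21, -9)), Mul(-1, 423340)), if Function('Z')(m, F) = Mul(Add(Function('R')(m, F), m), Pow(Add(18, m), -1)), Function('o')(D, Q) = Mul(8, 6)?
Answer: Rational(-11910641997, 28135) ≈ -4.2334e+5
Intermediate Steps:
Function('o')(D, Q) = 48
Function('Z')(m, F) = Mul(Pow(Add(18, m), -1), Add(m, Mul(F, Pow(m, -1)))) (Function('Z')(m, F) = Mul(Add(Mul(F, Pow(m, -1)), m), Pow(Add(18, m), -1)) = Mul(Add(m, Mul(F, Pow(m, -1))), Pow(Add(18, m), -1)) = Mul(Pow(Add(18, m), -1), Add(m, Mul(F, Pow(m, -1)))))
Add(Function('Z')(-680, Function('o')(-21, -9)), Mul(-1, 423340)) = Add(Mul(Pow(-680, -1), Pow(Add(18, -680), -1), Add(48, Pow(-680, 2))), Mul(-1, 423340)) = Add(Mul(Rational(-1, 680), Pow(-662, -1), Add(48, 462400)), -423340) = Add(Mul(Rational(-1, 680), Rational(-1, 662), 462448), -423340) = Add(Rational(28903, 28135), -423340) = Rational(-11910641997, 28135)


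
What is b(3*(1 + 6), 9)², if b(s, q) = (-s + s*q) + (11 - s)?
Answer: 24964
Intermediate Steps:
b(s, q) = 11 - 2*s + q*s (b(s, q) = (-s + q*s) + (11 - s) = 11 - 2*s + q*s)
b(3*(1 + 6), 9)² = (11 - 6*(1 + 6) + 9*(3*(1 + 6)))² = (11 - 6*7 + 9*(3*7))² = (11 - 2*21 + 9*21)² = (11 - 42 + 189)² = 158² = 24964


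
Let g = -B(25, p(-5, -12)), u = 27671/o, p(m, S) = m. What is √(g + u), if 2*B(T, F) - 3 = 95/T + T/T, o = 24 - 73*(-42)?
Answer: √482658/309 ≈ 2.2483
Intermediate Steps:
o = 3090 (o = 24 + 3066 = 3090)
u = 27671/3090 ≈ 8.9550
B(T, F) = 2 + 95/(2*T) (B(T, F) = 3/2 + (95/T + T/T)/2 = 3/2 + (95/T + 1)/2 = 3/2 + (1 + 95/T)/2 = 3/2 + (½ + 95/(2*T)) = 2 + 95/(2*T))
g = -39/10 (g = -(2 + (95/2)/25) = -(2 + (95/2)*(1/25)) = -(2 + 19/10) = -1*39/10 = -39/10 ≈ -3.9000)
√(g + u) = √(-39/10 + 27671/3090) = √(1562/309) = √482658/309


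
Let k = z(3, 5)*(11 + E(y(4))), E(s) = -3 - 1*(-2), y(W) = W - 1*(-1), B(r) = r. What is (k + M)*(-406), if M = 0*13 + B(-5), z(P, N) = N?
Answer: -18270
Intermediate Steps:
y(W) = 1 + W (y(W) = W + 1 = 1 + W)
M = -5 (M = 0*13 - 5 = 0 - 5 = -5)
E(s) = -1 (E(s) = -3 + 2 = -1)
k = 50 (k = 5*(11 - 1) = 5*10 = 50)
(k + M)*(-406) = (50 - 5)*(-406) = 45*(-406) = -18270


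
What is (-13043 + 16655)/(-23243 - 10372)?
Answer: -1204/11205 ≈ -0.10745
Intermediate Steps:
(-13043 + 16655)/(-23243 - 10372) = 3612/(-33615) = 3612*(-1/33615) = -1204/11205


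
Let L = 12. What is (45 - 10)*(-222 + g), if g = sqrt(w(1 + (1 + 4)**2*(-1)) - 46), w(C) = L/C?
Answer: -7770 + 35*I*sqrt(186)/2 ≈ -7770.0 + 238.67*I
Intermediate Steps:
w(C) = 12/C
g = I*sqrt(186)/2 (g = sqrt(12/(1 + (1 + 4)**2*(-1)) - 46) = sqrt(12/(1 + 5**2*(-1)) - 46) = sqrt(12/(1 + 25*(-1)) - 46) = sqrt(12/(1 - 25) - 46) = sqrt(12/(-24) - 46) = sqrt(12*(-1/24) - 46) = sqrt(-1/2 - 46) = sqrt(-93/2) = I*sqrt(186)/2 ≈ 6.8191*I)
(45 - 10)*(-222 + g) = (45 - 10)*(-222 + I*sqrt(186)/2) = 35*(-222 + I*sqrt(186)/2) = -7770 + 35*I*sqrt(186)/2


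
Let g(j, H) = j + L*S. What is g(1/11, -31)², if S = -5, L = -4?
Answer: 48841/121 ≈ 403.64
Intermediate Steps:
g(j, H) = 20 + j (g(j, H) = j - 4*(-5) = j + 20 = 20 + j)
g(1/11, -31)² = (20 + 1/11)² = (221/11)² = 48841/121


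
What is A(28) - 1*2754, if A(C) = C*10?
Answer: -2474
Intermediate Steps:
A(C) = 10*C
A(28) - 1*2754 = 10*28 - 1*2754 = 280 - 2754 = -2474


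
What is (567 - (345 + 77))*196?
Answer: 28420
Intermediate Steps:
(567 - (345 + 77))*196 = (567 - 1*422)*196 = (567 - 422)*196 = 145*196 = 28420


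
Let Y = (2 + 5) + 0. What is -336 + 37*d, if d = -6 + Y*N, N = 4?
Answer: 478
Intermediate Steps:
Y = 7 (Y = 7 + 0 = 7)
d = 22 (d = -6 + 7*4 = -6 + 28 = 22)
-336 + 37*d = -336 + 37*22 = -336 + 814 = 478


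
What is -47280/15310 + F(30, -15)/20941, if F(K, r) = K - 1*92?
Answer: -99103970/32060671 ≈ -3.0911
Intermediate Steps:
F(K, r) = -92 + K (F(K, r) = K - 92 = -92 + K)
-47280/15310 + F(30, -15)/20941 = -47280/15310 + (-92 + 30)/20941 = -47280*1/15310 - 62*1/20941 = -4728/1531 - 62/20941 = -99103970/32060671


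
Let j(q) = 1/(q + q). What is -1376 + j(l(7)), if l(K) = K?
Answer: -19263/14 ≈ -1375.9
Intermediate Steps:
j(q) = 1/(2*q)
-1376 + j(l(7)) = -1376 + (½)/7 = -1376 + (½)*(⅐) = -1376 + 1/14 = -19263/14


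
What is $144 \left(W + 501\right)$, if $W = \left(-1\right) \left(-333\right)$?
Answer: $120096$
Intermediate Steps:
$W = 333$
$144 \left(W + 501\right) = 144 \left(333 + 501\right) = 144 \cdot 834 = 120096$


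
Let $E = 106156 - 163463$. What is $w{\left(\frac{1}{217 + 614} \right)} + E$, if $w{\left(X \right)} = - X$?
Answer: $- \frac{47622118}{831} \approx -57307.0$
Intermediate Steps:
$E = -57307$
$w{\left(\frac{1}{217 + 614} \right)} + E = - \frac{1}{217 + 614} - 57307 = - \frac{1}{831} - 57307 = - \frac{47622118}{831}$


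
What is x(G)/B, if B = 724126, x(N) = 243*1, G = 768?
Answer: 243/724126 ≈ 0.00033558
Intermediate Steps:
x(N) = 243
x(G)/B = 243/724126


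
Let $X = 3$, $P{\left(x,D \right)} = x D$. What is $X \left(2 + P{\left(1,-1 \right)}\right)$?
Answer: $3$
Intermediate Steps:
$P{\left(x,D \right)} = D x$
$X \left(2 + P{\left(1,-1 \right)}\right) = 3 \left(2 - 1\right) = 3 \cdot 1 = 3$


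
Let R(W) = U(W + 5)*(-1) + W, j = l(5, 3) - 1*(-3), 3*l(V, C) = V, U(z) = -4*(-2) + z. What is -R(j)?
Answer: 13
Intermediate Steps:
U(z) = 8 + z
l(V, C) = V/3
j = 14/3 (j = (⅓)*5 - 1*(-3) = 5/3 + 3 = 14/3 ≈ 4.6667)
R(W) = -13 (R(W) = (8 + (W + 5))*(-1) + W = (8 + (5 + W))*(-1) + W = (13 + W)*(-1) + W = (-13 - W) + W = -13)
-R(j) = -1*(-13) = 13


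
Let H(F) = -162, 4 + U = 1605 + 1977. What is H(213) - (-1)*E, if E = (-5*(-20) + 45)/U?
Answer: -579491/3578 ≈ -161.96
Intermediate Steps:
U = 3578 (U = -4 + (1605 + 1977) = -4 + 3582 = 3578)
E = 145/3578 (E = (-5*(-20) + 45)/3578 = (100 + 45)*(1/3578) = 145*(1/3578) = 145/3578 ≈ 0.040525)
H(213) - (-1)*E = -162 - (-1)*145/3578 = -162 - 1*(-145/3578) = -162 + 145/3578 = -579491/3578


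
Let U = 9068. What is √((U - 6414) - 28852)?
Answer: I*√26198 ≈ 161.86*I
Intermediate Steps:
√((U - 6414) - 28852) = √((9068 - 6414) - 28852) = √(2654 - 28852) = √(-26198) = I*√26198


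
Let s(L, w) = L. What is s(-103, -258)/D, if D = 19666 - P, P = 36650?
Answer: 103/16984 ≈ 0.0060645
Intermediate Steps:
D = -16984 (D = 19666 - 1*36650 = 19666 - 36650 = -16984)
s(-103, -258)/D = -103/(-16984) = -103*(-1/16984) = 103/16984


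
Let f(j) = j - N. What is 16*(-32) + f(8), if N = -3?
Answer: -501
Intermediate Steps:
f(j) = 3 + j (f(j) = j - 1*(-3) = j + 3 = 3 + j)
16*(-32) + f(8) = 16*(-32) + (3 + 8) = -512 + 11 = -501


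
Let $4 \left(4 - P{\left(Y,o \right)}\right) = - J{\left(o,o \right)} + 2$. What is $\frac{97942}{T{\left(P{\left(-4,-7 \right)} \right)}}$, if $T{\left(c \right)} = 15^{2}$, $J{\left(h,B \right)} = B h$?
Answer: $\frac{97942}{225} \approx 435.3$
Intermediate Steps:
$P{\left(Y,o \right)} = \frac{7}{2} + \frac{o^{2}}{4}$ ($P{\left(Y,o \right)} = 4 - \frac{- o o + 2}{4} = 4 - \frac{- o^{2} + 2}{4} = 4 - \frac{2 - o^{2}}{4} = 4 + \left(- \frac{1}{2} + \frac{o^{2}}{4}\right) = \frac{7}{2} + \frac{o^{2}}{4}$)
$T{\left(c \right)} = 225$
$\frac{97942}{T{\left(P{\left(-4,-7 \right)} \right)}} = \frac{97942}{225}$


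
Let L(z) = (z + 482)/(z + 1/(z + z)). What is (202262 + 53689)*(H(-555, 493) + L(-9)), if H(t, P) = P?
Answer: 18388799595/163 ≈ 1.1281e+8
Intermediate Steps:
L(z) = (482 + z)/(z + 1/(2*z))
(202262 + 53689)*(H(-555, 493) + L(-9)) = (202262 + 53689)*(493 + 2*(-9)*(482 - 9)/(1 + 2*(-9)**2)) = 255951*(493 + 2*(-9)*473/(1 + 2*81)) = 255951*(493 + 2*(-9)*473/(1 + 162)) = 255951*(493 + 2*(-9)*473/163) = 255951*(493 + 2*(-9)*(1/163)*473) = 255951*(493 - 8514/163) = 255951*(71845/163) = 18388799595/163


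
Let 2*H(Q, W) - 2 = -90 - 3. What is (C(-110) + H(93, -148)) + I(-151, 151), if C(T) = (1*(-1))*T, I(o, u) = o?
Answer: -173/2 ≈ -86.500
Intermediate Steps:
C(T) = -T
H(Q, W) = -91/2 (H(Q, W) = 1 + (-90 - 3)/2 = 1 + (½)*(-93) = 1 - 93/2 = -91/2)
(C(-110) + H(93, -148)) + I(-151, 151) = (-1*(-110) - 91/2) - 151 = (110 - 91/2) - 151 = 129/2 - 151 = -173/2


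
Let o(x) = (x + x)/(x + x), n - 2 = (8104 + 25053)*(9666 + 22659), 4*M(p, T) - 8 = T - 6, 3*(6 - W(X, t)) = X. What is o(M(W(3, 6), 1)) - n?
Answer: -1071800026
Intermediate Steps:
W(X, t) = 6 - X/3
M(p, T) = 1/2 + T/4 (M(p, T) = 2 + (T - 6)/4 = 2 + (-6 + T)/4 = 2 + (-3/2 + T/4) = 1/2 + T/4)
n = 1071800027 (n = 2 + (8104 + 25053)*(9666 + 22659) = 2 + 33157*32325 = 2 + 1071800025 = 1071800027)
o(x) = 1 (o(x) = (2*x)/((2*x)) = (2*x)*(1/(2*x)) = 1)
o(M(W(3, 6), 1)) - n = 1 - 1*1071800027 = 1 - 1071800027 = -1071800026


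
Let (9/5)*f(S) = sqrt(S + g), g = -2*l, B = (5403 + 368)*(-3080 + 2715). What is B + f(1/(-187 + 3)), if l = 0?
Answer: -2106415 + 5*I*sqrt(46)/828 ≈ -2.1064e+6 + 0.040956*I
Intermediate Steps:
B = -2106415 (B = 5771*(-365) = -2106415)
g = 0 (g = -2*0 = 0)
f(S) = 5*sqrt(S)/9 (f(S) = 5*sqrt(S + 0)/9 = 5*sqrt(S)/9)
B + f(1/(-187 + 3)) = -2106415 + 5*sqrt(1/(-187 + 3))/9 = -2106415 + 5*sqrt(1/(-184))/9 = -2106415 + 5*sqrt(-1/184)/9 = -2106415 + 5*(I*sqrt(46)/92)/9 = -2106415 + 5*I*sqrt(46)/828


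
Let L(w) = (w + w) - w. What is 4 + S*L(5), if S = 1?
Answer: 9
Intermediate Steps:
L(w) = w (L(w) = 2*w - w = w)
4 + S*L(5) = 4 + 1*5 = 4 + 5 = 9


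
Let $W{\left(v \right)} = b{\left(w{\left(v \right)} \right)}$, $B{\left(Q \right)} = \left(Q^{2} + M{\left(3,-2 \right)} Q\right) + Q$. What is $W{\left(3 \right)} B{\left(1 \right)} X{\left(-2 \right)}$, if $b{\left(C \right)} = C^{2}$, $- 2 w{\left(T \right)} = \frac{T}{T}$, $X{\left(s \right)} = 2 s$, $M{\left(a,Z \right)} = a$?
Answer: $-5$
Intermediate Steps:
$B{\left(Q \right)} = Q^{2} + 4 Q$ ($B{\left(Q \right)} = \left(Q^{2} + 3 Q\right) + Q = Q^{2} + 4 Q$)
$w{\left(T \right)} = - \frac{1}{2}$ ($w{\left(T \right)} = - \frac{T \frac{1}{T}}{2} = \left(- \frac{1}{2}\right) 1 = - \frac{1}{2}$)
$W{\left(v \right)} = \frac{1}{4}$ ($W{\left(v \right)} = \left(- \frac{1}{2}\right)^{2} = \frac{1}{4}$)
$W{\left(3 \right)} B{\left(1 \right)} X{\left(-2 \right)} = \frac{1 \left(4 + 1\right)}{4} \cdot 2 \left(-2\right) = \frac{1 \cdot 5}{4} \left(-4\right) = \frac{1}{4} \cdot 5 \left(-4\right) = \frac{5}{4} \left(-4\right) = -5$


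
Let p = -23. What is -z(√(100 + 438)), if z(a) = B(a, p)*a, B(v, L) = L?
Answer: 23*√538 ≈ 533.48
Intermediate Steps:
z(a) = -23*a
-z(√(100 + 438)) = -(-23)*√(100 + 438) = -(-23)*√538 = 23*√538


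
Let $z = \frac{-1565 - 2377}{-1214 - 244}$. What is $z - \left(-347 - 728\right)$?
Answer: $\frac{29098}{27} \approx 1077.7$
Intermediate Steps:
$z = \frac{73}{27}$ ($z = - \frac{3942}{-1458} = \left(-3942\right) \left(- \frac{1}{1458}\right) = \frac{73}{27} \approx 2.7037$)
$z - \left(-347 - 728\right) = \frac{73}{27} - \left(-347 - 728\right) = \frac{73}{27} - -1075 = \frac{73}{27} + 1075 = \frac{29098}{27}$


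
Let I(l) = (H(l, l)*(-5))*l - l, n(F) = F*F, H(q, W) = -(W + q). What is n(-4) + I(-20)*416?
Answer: 1672336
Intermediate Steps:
H(q, W) = -W - q
n(F) = F²
I(l) = -l + 10*l² (I(l) = ((-l - l)*(-5))*l - l = (-2*l*(-5))*l - l = (10*l)*l - l = 10*l² - l = -l + 10*l²)
n(-4) + I(-20)*416 = (-4)² - 20*(-1 + 10*(-20))*416 = 16 - 20*(-1 - 200)*416 = 16 - 20*(-201)*416 = 16 + 4020*416 = 16 + 1672320 = 1672336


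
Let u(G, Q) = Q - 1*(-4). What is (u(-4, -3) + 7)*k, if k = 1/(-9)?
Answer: -8/9 ≈ -0.88889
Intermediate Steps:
k = -⅑ ≈ -0.11111
u(G, Q) = 4 + Q (u(G, Q) = Q + 4 = 4 + Q)
(u(-4, -3) + 7)*k = ((4 - 3) + 7)*(-⅑) = (1 + 7)*(-⅑) = 8*(-⅑) = -8/9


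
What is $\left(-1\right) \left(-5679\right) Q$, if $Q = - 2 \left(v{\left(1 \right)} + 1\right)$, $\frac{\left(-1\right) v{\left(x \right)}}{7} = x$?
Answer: $68148$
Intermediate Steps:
$v{\left(x \right)} = - 7 x$
$Q = 12$ ($Q = - 2 \left(\left(-7\right) 1 + 1\right) = - 2 \left(-7 + 1\right) = \left(-2\right) \left(-6\right) = 12$)
$\left(-1\right) \left(-5679\right) Q = \left(-1\right) \left(-5679\right) 12 = 5679 \cdot 12 = 68148$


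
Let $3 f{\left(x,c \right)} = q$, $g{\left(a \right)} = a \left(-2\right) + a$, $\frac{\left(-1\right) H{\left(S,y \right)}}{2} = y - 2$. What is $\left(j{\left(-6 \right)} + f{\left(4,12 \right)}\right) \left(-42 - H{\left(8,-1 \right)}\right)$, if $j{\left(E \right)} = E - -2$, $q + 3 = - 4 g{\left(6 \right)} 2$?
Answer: $-528$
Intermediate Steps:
$H{\left(S,y \right)} = 4 - 2 y$ ($H{\left(S,y \right)} = - 2 \left(y - 2\right) = - 2 \left(-2 + y\right) = 4 - 2 y$)
$g{\left(a \right)} = - a$ ($g{\left(a \right)} = - 2 a + a = - a$)
$q = 45$ ($q = -3 + - 4 \left(\left(-1\right) 6\right) 2 = -3 + \left(-4\right) \left(-6\right) 2 = -3 + 24 \cdot 2 = -3 + 48 = 45$)
$j{\left(E \right)} = 2 + E$ ($j{\left(E \right)} = E + 2 = 2 + E$)
$f{\left(x,c \right)} = 15$ ($f{\left(x,c \right)} = \frac{1}{3} \cdot 45 = 15$)
$\left(j{\left(-6 \right)} + f{\left(4,12 \right)}\right) \left(-42 - H{\left(8,-1 \right)}\right) = \left(\left(2 - 6\right) + 15\right) \left(-42 - \left(4 - -2\right)\right) = \left(-4 + 15\right) \left(-42 - \left(4 + 2\right)\right) = 11 \left(-42 - 6\right) = 11 \left(-48\right) = -528$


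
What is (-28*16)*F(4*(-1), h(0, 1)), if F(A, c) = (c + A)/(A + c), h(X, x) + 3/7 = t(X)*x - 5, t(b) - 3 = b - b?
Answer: -448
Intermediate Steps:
t(b) = 3 (t(b) = 3 + (b - b) = 3 + 0 = 3)
h(X, x) = -38/7 + 3*x (h(X, x) = -3/7 + (3*x - 5) = -3/7 + (-5 + 3*x) = -38/7 + 3*x)
F(A, c) = 1 (F(A, c) = (A + c)/(A + c) = 1)
(-28*16)*F(4*(-1), h(0, 1)) = -28*16*1 = -448*1 = -448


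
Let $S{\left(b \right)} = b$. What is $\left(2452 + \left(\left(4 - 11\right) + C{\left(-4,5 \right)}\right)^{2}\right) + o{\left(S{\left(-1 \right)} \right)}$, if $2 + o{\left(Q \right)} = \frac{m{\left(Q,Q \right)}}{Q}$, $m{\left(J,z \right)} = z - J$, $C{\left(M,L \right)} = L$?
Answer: $2454$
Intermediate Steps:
$o{\left(Q \right)} = -2$ ($o{\left(Q \right)} = -2 + \frac{Q - Q}{Q} = -2 + \frac{0}{Q} = -2 + 0 = -2$)
$\left(2452 + \left(\left(4 - 11\right) + C{\left(-4,5 \right)}\right)^{2}\right) + o{\left(S{\left(-1 \right)} \right)} = \left(2452 + \left(\left(4 - 11\right) + 5\right)^{2}\right) - 2 = \left(2452 + \left(-7 + 5\right)^{2}\right) - 2 = \left(2452 + \left(-2\right)^{2}\right) - 2 = \left(2452 + 4\right) - 2 = 2456 - 2 = 2454$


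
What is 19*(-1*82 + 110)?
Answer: 532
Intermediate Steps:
19*(-1*82 + 110) = 19*(-82 + 110) = 19*28 = 532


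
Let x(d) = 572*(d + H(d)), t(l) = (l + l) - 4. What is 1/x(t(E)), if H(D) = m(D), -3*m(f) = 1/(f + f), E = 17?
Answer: 45/772057 ≈ 5.8286e-5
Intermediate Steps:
m(f) = -1/(6*f) (m(f) = -1/(3*(f + f)) = -1/(2*f)/3 = -1/(6*f))
H(D) = -1/(6*D)
t(l) = -4 + 2*l (t(l) = 2*l - 4 = -4 + 2*l)
x(d) = 572*d - 286/(3*d) (x(d) = 572*(d - 1/(6*d)) = 572*d - 286/(3*d))
1/x(t(E)) = 1/(572*(-4 + 2*17) - 286/(3*(-4 + 2*17))) = 1/(572*(-4 + 34) - 286/(3*(-4 + 34))) = 1/(572*30 - 286/3/30) = 1/(17160 - 286/3*1/30) = 1/(17160 - 143/45) = 1/(772057/45) = 45/772057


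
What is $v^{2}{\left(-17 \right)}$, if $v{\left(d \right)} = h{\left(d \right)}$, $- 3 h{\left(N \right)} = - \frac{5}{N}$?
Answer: $\frac{25}{2601} \approx 0.0096117$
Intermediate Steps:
$h{\left(N \right)} = \frac{5}{3 N}$ ($h{\left(N \right)} = - \frac{\left(-5\right) \frac{1}{N}}{3} = \frac{5}{3 N}$)
$v{\left(d \right)} = \frac{5}{3 d}$
$v^{2}{\left(-17 \right)} = \left(\frac{5}{3 \left(-17\right)}\right)^{2} = \left(\frac{5}{3} \left(- \frac{1}{17}\right)\right)^{2} = \left(- \frac{5}{51}\right)^{2} = \frac{25}{2601}$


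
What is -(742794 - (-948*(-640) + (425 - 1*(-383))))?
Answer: -135266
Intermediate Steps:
-(742794 - (-948*(-640) + (425 - 1*(-383)))) = -(742794 - (606720 + (425 + 383))) = -(742794 - (606720 + 808)) = -(742794 - 1*607528) = -(742794 - 607528) = -1*135266 = -135266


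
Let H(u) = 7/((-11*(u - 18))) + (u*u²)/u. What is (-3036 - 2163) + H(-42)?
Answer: -2267093/660 ≈ -3435.0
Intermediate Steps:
H(u) = u² + 7/(198 - 11*u) (H(u) = 7/((-11*(-18 + u))) + u³/u = 7/(198 - 11*u) + u² = u² + 7/(198 - 11*u))
(-3036 - 2163) + H(-42) = (-3036 - 2163) + (-7/11 + (-42)³ - 18*(-42)²)/(-18 - 42) = -5199 + (-7/11 - 74088 - 18*1764)/(-60) = -5199 - (-7/11 - 74088 - 31752)/60 = -5199 - 1/60*(-1164247/11) = -5199 + 1164247/660 = -2267093/660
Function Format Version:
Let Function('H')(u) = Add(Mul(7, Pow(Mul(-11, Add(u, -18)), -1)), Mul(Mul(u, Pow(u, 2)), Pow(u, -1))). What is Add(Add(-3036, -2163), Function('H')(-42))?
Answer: Rational(-2267093, 660) ≈ -3435.0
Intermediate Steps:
Function('H')(u) = Add(Pow(u, 2), Mul(7, Pow(Add(198, Mul(-11, u)), -1))) (Function('H')(u) = Add(Mul(7, Pow(Mul(-11, Add(-18, u)), -1)), Mul(Pow(u, 3), Pow(u, -1))) = Add(Mul(7, Pow(Add(198, Mul(-11, u)), -1)), Pow(u, 2)) = Add(Pow(u, 2), Mul(7, Pow(Add(198, Mul(-11, u)), -1))))
Add(Add(-3036, -2163), Function('H')(-42)) = Add(Add(-3036, -2163), Mul(Pow(Add(-18, -42), -1), Add(Rational(-7, 11), Pow(-42, 3), Mul(-18, Pow(-42, 2))))) = Add(-5199, Mul(Pow(-60, -1), Add(Rational(-7, 11), -74088, Mul(-18, 1764)))) = Add(-5199, Mul(Rational(-1, 60), Add(Rational(-7, 11), -74088, -31752))) = Add(-5199, Mul(Rational(-1, 60), Rational(-1164247, 11))) = Add(-5199, Rational(1164247, 660)) = Rational(-2267093, 660)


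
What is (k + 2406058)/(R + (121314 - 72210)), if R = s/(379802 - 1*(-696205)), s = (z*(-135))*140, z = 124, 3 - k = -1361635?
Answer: 84459734789/1100706336 ≈ 76.732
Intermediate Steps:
k = 1361638 (k = 3 - 1*(-1361635) = 3 + 1361635 = 1361638)
s = -2343600 (s = (124*(-135))*140 = -16740*140 = -2343600)
R = -781200/358669 (R = -2343600/(379802 - 1*(-696205)) = -2343600/(379802 + 696205) = -2343600/1076007 = -2343600*1/1076007 = -781200/358669 ≈ -2.1781)
(k + 2406058)/(R + (121314 - 72210)) = (1361638 + 2406058)/(-781200/358669 + (121314 - 72210)) = 3767696/(-781200/358669 + 49104) = 3767696/(17611301376/358669) = 3767696*(358669/17611301376) = 84459734789/1100706336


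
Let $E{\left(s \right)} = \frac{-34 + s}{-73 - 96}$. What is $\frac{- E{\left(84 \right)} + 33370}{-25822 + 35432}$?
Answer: $\frac{563958}{162409} \approx 3.4725$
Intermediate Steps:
$E{\left(s \right)} = \frac{34}{169} - \frac{s}{169}$ ($E{\left(s \right)} = \frac{-34 + s}{-169} = \left(-34 + s\right) \left(- \frac{1}{169}\right) = \frac{34}{169} - \frac{s}{169}$)
$\frac{- E{\left(84 \right)} + 33370}{-25822 + 35432} = \frac{- (\frac{34}{169} - \frac{84}{169}) + 33370}{-25822 + 35432} = \frac{- (\frac{34}{169} - \frac{84}{169}) + 33370}{9610} = \left(\left(-1\right) \left(- \frac{50}{169}\right) + 33370\right) \frac{1}{9610} = \left(\frac{50}{169} + 33370\right) \frac{1}{9610} = \frac{5639580}{169} \cdot \frac{1}{9610} = \frac{563958}{162409}$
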